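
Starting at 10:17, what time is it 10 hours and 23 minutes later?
Starting time: 10:17
Adding 23 minutes to 17 minutes: 17 + 23 = 40 minutes
Adding 10 hours: 10 + 10 = 20 - 12 = 8
Final time: 8:40

Final answer: 8:40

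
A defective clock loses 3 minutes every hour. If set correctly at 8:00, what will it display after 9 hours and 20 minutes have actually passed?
For every 60 true minutes, the faulty clock advances 60 - 3 = 57 minutes.
True elapsed: 9 hours and 20 minutes = 560 minutes.
Faulty clock advances: 560 x 57/60 = 532 minutes (drift: 28 minutes behind).
Shown time: 8:00 + 532 minutes = 4:52.

Final answer: 4:52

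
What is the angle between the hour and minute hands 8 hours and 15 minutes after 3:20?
First find the time 8 hours and 15 minutes after 3:20.
Total minutes: 3 x 60 + 20 + 8 x 60 + 15 = 695.
695 mod 720 = 695 minutes = 11:35.
Now compute the angle at 11:35:
Hour hand: 11 x 30 + 35 x 0.5 = 347.5 degrees
Minute hand: 35 x 6 = 210 degrees
Difference: |347.5 - 210| = 137.5 degrees
The angle is 137.5 degrees

Final answer: 137.5 degrees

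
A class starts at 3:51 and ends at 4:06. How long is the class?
From 3:51 to 4:06:
(4 x 60 + 6) - (3 x 60 + 51) = 246 - 231 = 15 minutes
= 15 minutes

Final answer: 15 minutes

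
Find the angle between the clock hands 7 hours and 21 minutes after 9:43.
First find the time 7 hours and 21 minutes after 9:43.
Total minutes: 9 x 60 + 43 + 7 x 60 + 21 = 1024.
1024 mod 720 = 304 minutes = 5:04.
Now compute the angle at 5:04:
Hour hand: 5 x 30 + 4 x 0.5 = 152 degrees
Minute hand: 4 x 6 = 24 degrees
Difference: |152 - 24| = 128 degrees
The angle is 128 degrees

Final answer: 128 degrees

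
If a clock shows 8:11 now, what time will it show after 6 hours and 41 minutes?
Starting time: 8:11
Adding 41 minutes to 11 minutes: 11 + 41 = 52 minutes
Adding 6 hours: 8 + 6 = 14 - 12 = 2
Final time: 2:52

Final answer: 2:52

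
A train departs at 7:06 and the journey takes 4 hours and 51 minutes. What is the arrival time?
Starting time: 7:06
Adding 51 minutes to 6 minutes: 6 + 51 = 57 minutes
Adding 4 hours: 7 + 4 = 11
Final time: 11:57

Final answer: 11:57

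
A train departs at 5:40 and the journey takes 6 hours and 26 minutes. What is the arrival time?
Starting time: 5:40
Adding 26 minutes to 40 minutes: 40 + 26 = 66 minutes = 1 hour and 6 minutes
Adding 6 hours: 5 + 6 + 1 (carry) = 12
Final time: 12:06

Final answer: 12:06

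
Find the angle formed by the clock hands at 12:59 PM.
Hour hand position: 0 x 30 + 59 x 0.5 = 29.5 degrees
Minute hand position: 59 x 6 = 354 degrees
Difference: |29.5 - 354| = 324.5 degrees
Since 324.5 > 180, the smaller angle is 360 - 324.5 = 35.5 degrees

Final answer: 35.5 degrees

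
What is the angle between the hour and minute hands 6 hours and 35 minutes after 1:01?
First find the time 6 hours and 35 minutes after 1:01.
Total minutes: 1 x 60 + 1 + 6 x 60 + 35 = 456.
456 mod 720 = 456 minutes = 7:36.
Now compute the angle at 7:36:
Hour hand: 7 x 30 + 36 x 0.5 = 228 degrees
Minute hand: 36 x 6 = 216 degrees
Difference: |228 - 216| = 12 degrees
The angle is 12 degrees

Final answer: 12 degrees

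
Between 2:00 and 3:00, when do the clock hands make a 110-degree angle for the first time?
At t minutes past 2:00, the hour hand is at 30 x 2 + 0.5t degrees and the minute hand is at 6t degrees.
The smaller angle between them is 110 degrees when |30H - 5.5t| = 110 or |30H - 5.5t| = 250.
With H = 2, solve 30 x 2 - 5.5t = +/- target for each target:
  t = (30 x 2 - 110) / 5.5 = -9.09 (outside (0, 60))
  t = (30 x 2 + 110) / 5.5 = 30.91
  t = (30 x 2 - 250) / 5.5 = -34.55 (outside (0, 60))
  t = (30 x 2 + 250) / 5.5 = 56.36
Valid solutions in (0, 60): {30.91, 56.36} minutes.
The first occurrence is t = 30.91 minutes.
The hands form a 110-degree angle at 30.91 minutes past 2:00.

Final answer: 30.91 minutes past 2:00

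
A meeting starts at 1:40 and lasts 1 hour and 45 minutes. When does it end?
Starting time: 1:40
Adding 45 minutes to 40 minutes: 40 + 45 = 85 minutes = 1 hour and 25 minutes
Adding 1 hour: 1 + 1 + 1 (carry) = 3
Final time: 3:25

Final answer: 3:25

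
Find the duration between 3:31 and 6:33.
From 3:31 to 6:33:
(6 x 60 + 33) - (3 x 60 + 31) = 393 - 211 = 182 minutes
= 3 hours and 2 minutes

Final answer: 3 hours and 2 minutes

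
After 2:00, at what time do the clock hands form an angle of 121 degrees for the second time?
At t minutes past 2:00, the hour hand is at 30 x 2 + 0.5t degrees and the minute hand is at 6t degrees.
The smaller angle between them is 121 degrees when |30H - 5.5t| = 121 or |30H - 5.5t| = 239.
With H = 2, solve 30 x 2 - 5.5t = +/- target for each target:
  t = (30 x 2 - 121) / 5.5 = -11.09 (outside (0, 60))
  t = (30 x 2 + 121) / 5.5 = 32.91
  t = (30 x 2 - 239) / 5.5 = -32.55 (outside (0, 60))
  t = (30 x 2 + 239) / 5.5 = 54.36
Valid solutions in (0, 60): {32.91, 54.36} minutes.
The second occurrence is t = 54.36 minutes.
The hands form a 121-degree angle at 54.36 minutes past 2:00.

Final answer: 54.36 minutes past 2:00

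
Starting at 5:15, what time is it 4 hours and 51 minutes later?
Starting time: 5:15
Adding 51 minutes to 15 minutes: 15 + 51 = 66 minutes = 1 hour and 6 minutes
Adding 4 hours: 5 + 4 + 1 (carry) = 10
Final time: 10:06

Final answer: 10:06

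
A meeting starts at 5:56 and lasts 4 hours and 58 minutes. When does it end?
Starting time: 5:56
Adding 58 minutes to 56 minutes: 56 + 58 = 114 minutes = 1 hour and 54 minutes
Adding 4 hours: 5 + 4 + 1 (carry) = 10
Final time: 10:54

Final answer: 10:54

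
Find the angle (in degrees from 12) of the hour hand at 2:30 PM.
The hour hand moves 30 degrees per hour and 0.5 degrees per minute.
At 2:30: (2) x 30 + 30 x 0.5 = 60 + 15 = 75 degrees

Final answer: 75 degrees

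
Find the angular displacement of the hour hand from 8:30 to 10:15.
The hour hand moves 0.5 degrees per minute.
Time elapsed: 10:15 - 8:30 = 105 minutes
Angular displacement: 105 x 0.5 = 52.5 degrees

Final answer: 52.5 degrees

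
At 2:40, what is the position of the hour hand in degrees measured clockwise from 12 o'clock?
The hour hand moves 30 degrees per hour and 0.5 degrees per minute.
At 2:40: (2) x 30 + 40 x 0.5 = 60 + 20 = 80 degrees

Final answer: 80 degrees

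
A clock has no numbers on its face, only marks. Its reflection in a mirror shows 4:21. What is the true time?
Reflection across the vertical (12-6) axis maps a hand at angle A degrees to (360 - A) degrees, which sends a reading of T minutes past 12:00 to (720 - T) minutes past 12:00.
Mirror reads 4:21 = 261 minutes past 12:00.
Actual time: (720 - 261) mod 720 = 459 minutes = 7:39.

Final answer: 7:39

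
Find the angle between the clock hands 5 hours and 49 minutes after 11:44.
First find the time 5 hours and 49 minutes after 11:44.
Total minutes: 11 x 60 + 44 + 5 x 60 + 49 = 1053.
1053 mod 720 = 333 minutes = 5:33.
Now compute the angle at 5:33:
Hour hand: 5 x 30 + 33 x 0.5 = 166.5 degrees
Minute hand: 33 x 6 = 198 degrees
Difference: |166.5 - 198| = 31.5 degrees
The angle is 31.5 degrees

Final answer: 31.5 degrees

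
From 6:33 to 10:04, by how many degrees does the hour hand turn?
The hour hand moves 0.5 degrees per minute.
Time elapsed: 10:04 - 6:33 = 211 minutes
Angular displacement: 211 x 0.5 = 105.5 degrees

Final answer: 105.5 degrees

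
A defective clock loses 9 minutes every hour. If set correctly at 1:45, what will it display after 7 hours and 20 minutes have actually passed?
For every 60 true minutes, the faulty clock advances 60 - 9 = 51 minutes.
True elapsed: 7 hours and 20 minutes = 440 minutes.
Faulty clock advances: 440 x 51/60 = 374 minutes (drift: 66 minutes behind).
Shown time: 1:45 + 374 minutes = 7:59.

Final answer: 7:59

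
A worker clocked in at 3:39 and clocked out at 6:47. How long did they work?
From 3:39 to 6:47:
(6 x 60 + 47) - (3 x 60 + 39) = 407 - 219 = 188 minutes
= 3 hours and 8 minutes

Final answer: 3 hours and 8 minutes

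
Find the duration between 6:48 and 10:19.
From 6:48 to 10:19:
(10 x 60 + 19) - (6 x 60 + 48) = 619 - 408 = 211 minutes
= 3 hours and 31 minutes

Final answer: 3 hours and 31 minutes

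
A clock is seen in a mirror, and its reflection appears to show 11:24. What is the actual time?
Reflection across the vertical (12-6) axis maps a hand at angle A degrees to (360 - A) degrees, which sends a reading of T minutes past 12:00 to (720 - T) minutes past 12:00.
Mirror reads 11:24 = 684 minutes past 12:00.
Actual time: (720 - 684) mod 720 = 36 minutes = 12:36.

Final answer: 12:36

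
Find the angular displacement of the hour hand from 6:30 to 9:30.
The hour hand moves 0.5 degrees per minute.
Time elapsed: 9:30 - 6:30 = 180 minutes
Angular displacement: 180 x 0.5 = 90 degrees

Final answer: 90 degrees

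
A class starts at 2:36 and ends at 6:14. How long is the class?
From 2:36 to 6:14:
(6 x 60 + 14) - (2 x 60 + 36) = 374 - 156 = 218 minutes
= 3 hours and 38 minutes

Final answer: 3 hours and 38 minutes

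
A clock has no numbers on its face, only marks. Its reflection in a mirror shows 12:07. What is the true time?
Reflection across the vertical (12-6) axis maps a hand at angle A degrees to (360 - A) degrees, which sends a reading of T minutes past 12:00 to (720 - T) minutes past 12:00.
Mirror reads 12:07 = 7 minutes past 12:00.
Actual time: (720 - 7) mod 720 = 713 minutes = 11:53.

Final answer: 11:53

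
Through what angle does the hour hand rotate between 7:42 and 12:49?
The hour hand moves 0.5 degrees per minute.
Time elapsed: 12:49 - 7:42 = 307 minutes
Angular displacement: 307 x 0.5 = 153.5 degrees

Final answer: 153.5 degrees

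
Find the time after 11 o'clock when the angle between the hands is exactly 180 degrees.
For hands to be 180 degrees apart: |30H - 5.5t| = 180
With H = 11: t = (30 x 11 + 180)/5.5 = 92.73 or t = (30 x 11 - 180)/5.5 = 27.27
First valid solution (0 < t < 60): t = 27.27 minutes
The hands are opposite at 27.27 minutes past 11:00.

Final answer: 27.27 minutes past 11:00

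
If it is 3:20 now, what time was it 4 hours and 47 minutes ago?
Starting time: 3:20 = 200 total minutes past 12:00
Subtracting: 4 hours and 47 minutes = 287 minutes
200 - 287 = -87 (negative, add 12 hours = 720) = 633 minutes
= 10 hours and 33 minutes past 12:00 = 10:33

Final answer: 10:33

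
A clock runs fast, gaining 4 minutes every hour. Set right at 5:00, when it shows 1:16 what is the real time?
For every 60 true minutes, the faulty clock advances 64 minutes, so 1 faulty-clock minute corresponds to 60/64 true minutes.
From 5:00 to 1:16 on the faulty dial is 496 minutes.
True elapsed: 496 x 60/64 = 465 minutes = 7 hours and 45 minutes.
True time: 5:00 + 7 hours and 45 minutes = 12:45.

Final answer: 12:45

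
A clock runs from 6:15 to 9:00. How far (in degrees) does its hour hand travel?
The hour hand moves 0.5 degrees per minute.
Time elapsed: 9:00 - 6:15 = 165 minutes
Angular displacement: 165 x 0.5 = 82.5 degrees

Final answer: 82.5 degrees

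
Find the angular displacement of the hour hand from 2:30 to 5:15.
The hour hand moves 0.5 degrees per minute.
Time elapsed: 5:15 - 2:30 = 165 minutes
Angular displacement: 165 x 0.5 = 82.5 degrees

Final answer: 82.5 degrees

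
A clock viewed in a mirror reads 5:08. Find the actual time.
Reflection across the vertical (12-6) axis maps a hand at angle A degrees to (360 - A) degrees, which sends a reading of T minutes past 12:00 to (720 - T) minutes past 12:00.
Mirror reads 5:08 = 308 minutes past 12:00.
Actual time: (720 - 308) mod 720 = 412 minutes = 6:52.

Final answer: 6:52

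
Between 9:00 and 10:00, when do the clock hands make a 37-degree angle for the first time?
At t minutes past 9:00, the hour hand is at 30 x 9 + 0.5t degrees and the minute hand is at 6t degrees.
The smaller angle between them is 37 degrees when |30H - 5.5t| = 37 or |30H - 5.5t| = 323.
With H = 9, solve 30 x 9 - 5.5t = +/- target for each target:
  t = (30 x 9 - 37) / 5.5 = 42.36
  t = (30 x 9 + 37) / 5.5 = 55.82
  t = (30 x 9 - 323) / 5.5 = -9.64 (outside (0, 60))
  t = (30 x 9 + 323) / 5.5 = 107.82 (outside (0, 60))
Valid solutions in (0, 60): {42.36, 55.82} minutes.
The first occurrence is t = 42.36 minutes.
The hands form a 37-degree angle at 42.36 minutes past 9:00.

Final answer: 42.36 minutes past 9:00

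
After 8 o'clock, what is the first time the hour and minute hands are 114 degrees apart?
At t minutes past 8:00, the hour hand is at 30 x 8 + 0.5t degrees and the minute hand is at 6t degrees.
The smaller angle between them is 114 degrees when |30H - 5.5t| = 114 or |30H - 5.5t| = 246.
With H = 8, solve 30 x 8 - 5.5t = +/- target for each target:
  t = (30 x 8 - 114) / 5.5 = 22.91
  t = (30 x 8 + 114) / 5.5 = 64.36 (outside (0, 60))
  t = (30 x 8 - 246) / 5.5 = -1.09 (outside (0, 60))
  t = (30 x 8 + 246) / 5.5 = 88.36 (outside (0, 60))
Valid solutions in (0, 60): {22.91} minutes.
The first occurrence is t = 22.91 minutes.
The hands form a 114-degree angle at 22.91 minutes past 8:00.

Final answer: 22.91 minutes past 8:00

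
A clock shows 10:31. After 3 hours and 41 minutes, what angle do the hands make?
First find the time 3 hours and 41 minutes after 10:31.
Total minutes: 10 x 60 + 31 + 3 x 60 + 41 = 852.
852 mod 720 = 132 minutes = 2:12.
Now compute the angle at 2:12:
Hour hand: 2 x 30 + 12 x 0.5 = 66 degrees
Minute hand: 12 x 6 = 72 degrees
Difference: |66 - 72| = 6 degrees
The angle is 6 degrees

Final answer: 6 degrees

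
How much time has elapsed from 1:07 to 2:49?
From 1:07 to 2:49:
(2 x 60 + 49) - (1 x 60 + 7) = 169 - 67 = 102 minutes
= 1 hour and 42 minutes

Final answer: 1 hour and 42 minutes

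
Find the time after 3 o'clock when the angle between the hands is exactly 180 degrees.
For hands to be 180 degrees apart: |30H - 5.5t| = 180
With H = 3: t = (30 x 3 + 180)/5.5 = 49.09 or t = (30 x 3 - 180)/5.5 = -16.36
First valid solution (0 < t < 60): t = 49.09 minutes
The hands are opposite at 49.09 minutes past 3:00.

Final answer: 49.09 minutes past 3:00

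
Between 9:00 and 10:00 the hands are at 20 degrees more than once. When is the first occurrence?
At t minutes past 9:00, the hour hand is at 30 x 9 + 0.5t degrees and the minute hand is at 6t degrees.
The smaller angle between them is 20 degrees when |30H - 5.5t| = 20 or |30H - 5.5t| = 340.
With H = 9, solve 30 x 9 - 5.5t = +/- target for each target:
  t = (30 x 9 - 20) / 5.5 = 45.45
  t = (30 x 9 + 20) / 5.5 = 52.73
  t = (30 x 9 - 340) / 5.5 = -12.73 (outside (0, 60))
  t = (30 x 9 + 340) / 5.5 = 110.91 (outside (0, 60))
Valid solutions in (0, 60): {45.45, 52.73} minutes.
The first occurrence is t = 45.45 minutes.
The hands form a 20-degree angle at 45.45 minutes past 9:00.

Final answer: 45.45 minutes past 9:00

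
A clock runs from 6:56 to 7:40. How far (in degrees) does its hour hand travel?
The hour hand moves 0.5 degrees per minute.
Time elapsed: 7:40 - 6:56 = 44 minutes
Angular displacement: 44 x 0.5 = 22 degrees

Final answer: 22 degrees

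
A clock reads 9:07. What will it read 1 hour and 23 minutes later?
Starting time: 9:07
Adding 23 minutes to 7 minutes: 7 + 23 = 30 minutes
Adding 1 hour: 9 + 1 = 10
Final time: 10:30

Final answer: 10:30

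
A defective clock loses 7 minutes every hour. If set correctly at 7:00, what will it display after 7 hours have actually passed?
For every 60 true minutes, the faulty clock advances 60 - 7 = 53 minutes.
True elapsed: 7 hours = 420 minutes.
Faulty clock advances: 420 x 53/60 = 371 minutes (drift: 49 minutes behind).
Shown time: 7:00 + 371 minutes = 1:11.

Final answer: 1:11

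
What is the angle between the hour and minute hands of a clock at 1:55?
Hour hand position: 1 x 30 + 55 x 0.5 = 57.5 degrees
Minute hand position: 55 x 6 = 330 degrees
Difference: |57.5 - 330| = 272.5 degrees
Since 272.5 > 180, the smaller angle is 360 - 272.5 = 87.5 degrees

Final answer: 87.5 degrees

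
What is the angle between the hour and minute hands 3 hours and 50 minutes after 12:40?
First find the time 3 hours and 50 minutes after 12:40.
Total minutes: 12 x 60 + 40 + 3 x 60 + 50 = 990.
990 mod 720 = 270 minutes = 4:30.
Now compute the angle at 4:30:
Hour hand: 4 x 30 + 30 x 0.5 = 135 degrees
Minute hand: 30 x 6 = 180 degrees
Difference: |135 - 180| = 45 degrees
The angle is 45 degrees

Final answer: 45 degrees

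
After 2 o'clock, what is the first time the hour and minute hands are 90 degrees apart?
At t minutes past 2:00, the hour hand is at 30 x 2 + 0.5t degrees and the minute hand is at 6t degrees.
The smaller angle between them is 90 degrees when |30H - 5.5t| = 90 or |30H - 5.5t| = 270.
With H = 2, solve 30 x 2 - 5.5t = +/- target for each target:
  t = (30 x 2 - 90) / 5.5 = -5.45 (outside (0, 60))
  t = (30 x 2 + 90) / 5.5 = 27.27
  t = (30 x 2 - 270) / 5.5 = -38.18 (outside (0, 60))
  t = (30 x 2 + 270) / 5.5 = 60 (outside (0, 60))
Valid solutions in (0, 60): {27.27} minutes.
The first occurrence is t = 27.27 minutes.
The hands form a 90-degree angle at 27.27 minutes past 2:00.

Final answer: 27.27 minutes past 2:00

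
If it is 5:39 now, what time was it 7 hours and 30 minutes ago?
Starting time: 5:39 = 339 total minutes past 12:00
Subtracting: 7 hours and 30 minutes = 450 minutes
339 - 450 = -111 (negative, add 12 hours = 720) = 609 minutes
= 10 hours and 9 minutes past 12:00 = 10:09

Final answer: 10:09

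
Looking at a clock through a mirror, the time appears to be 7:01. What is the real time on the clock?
Reflection across the vertical (12-6) axis maps a hand at angle A degrees to (360 - A) degrees, which sends a reading of T minutes past 12:00 to (720 - T) minutes past 12:00.
Mirror reads 7:01 = 421 minutes past 12:00.
Actual time: (720 - 421) mod 720 = 299 minutes = 4:59.

Final answer: 4:59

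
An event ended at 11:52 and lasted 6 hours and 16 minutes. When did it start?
Starting time: 11:52 = 712 total minutes past 12:00
Subtracting: 6 hours and 16 minutes = 376 minutes
712 - 376 = 336 minutes
= 5 hours and 36 minutes past 12:00 = 5:36

Final answer: 5:36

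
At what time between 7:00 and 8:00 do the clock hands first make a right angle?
At t minutes past 7:00, the hour hand is at 30 x 7 + 0.5t degrees and the minute hand is at 6t degrees.
The smaller angle between them is 90 degrees when |30H - 5.5t| = 90 or |30H - 5.5t| = 270.
With H = 7, solve 30 x 7 - 5.5t = +/- target for each target:
  t = (30 x 7 - 90) / 5.5 = 21.82
  t = (30 x 7 + 90) / 5.5 = 54.55
  t = (30 x 7 - 270) / 5.5 = -10.91 (outside (0, 60))
  t = (30 x 7 + 270) / 5.5 = 87.27 (outside (0, 60))
Valid solutions in (0, 60): {21.82, 54.55} minutes.
First occurrence: t = 21.82 minutes.
The hands are at right angles at 21.82 minutes past 7:00.

Final answer: 21.82 minutes past 7:00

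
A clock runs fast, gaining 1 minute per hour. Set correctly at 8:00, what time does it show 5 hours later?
For every 60 true minutes, the faulty clock advances 60 + 1 = 61 minutes.
True elapsed: 5 hours = 300 minutes.
Faulty clock advances: 300 x 61/60 = 305 minutes (drift: 5 minutes ahead).
Shown time: 8:00 + 305 minutes = 1:05.

Final answer: 1:05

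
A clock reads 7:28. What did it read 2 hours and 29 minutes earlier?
Starting time: 7:28 = 448 total minutes past 12:00
Subtracting: 2 hours and 29 minutes = 149 minutes
448 - 149 = 299 minutes
= 4 hours and 59 minutes past 12:00 = 4:59

Final answer: 4:59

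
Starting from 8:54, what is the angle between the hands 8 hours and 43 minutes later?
First find the time 8 hours and 43 minutes after 8:54.
Total minutes: 8 x 60 + 54 + 8 x 60 + 43 = 1057.
1057 mod 720 = 337 minutes = 5:37.
Now compute the angle at 5:37:
Hour hand: 5 x 30 + 37 x 0.5 = 168.5 degrees
Minute hand: 37 x 6 = 222 degrees
Difference: |168.5 - 222| = 53.5 degrees
The angle is 53.5 degrees

Final answer: 53.5 degrees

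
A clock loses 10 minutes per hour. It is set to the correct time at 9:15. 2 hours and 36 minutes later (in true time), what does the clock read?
For every 60 true minutes, the faulty clock advances 60 - 10 = 50 minutes.
True elapsed: 2 hours and 36 minutes = 156 minutes.
Faulty clock advances: 156 x 50/60 = 130 minutes (drift: 26 minutes behind).
Shown time: 9:15 + 130 minutes = 11:25.

Final answer: 11:25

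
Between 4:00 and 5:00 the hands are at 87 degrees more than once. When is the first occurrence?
At t minutes past 4:00, the hour hand is at 30 x 4 + 0.5t degrees and the minute hand is at 6t degrees.
The smaller angle between them is 87 degrees when |30H - 5.5t| = 87 or |30H - 5.5t| = 273.
With H = 4, solve 30 x 4 - 5.5t = +/- target for each target:
  t = (30 x 4 - 87) / 5.5 = 6
  t = (30 x 4 + 87) / 5.5 = 37.64
  t = (30 x 4 - 273) / 5.5 = -27.82 (outside (0, 60))
  t = (30 x 4 + 273) / 5.5 = 71.45 (outside (0, 60))
Valid solutions in (0, 60): {6, 37.64} minutes.
The first occurrence is t = 6 minutes.
The hands form a 87-degree angle at 6 minutes past 4:00.

Final answer: 6 minutes past 4:00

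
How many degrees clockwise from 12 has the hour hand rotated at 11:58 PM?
The hour hand moves 30 degrees per hour and 0.5 degrees per minute.
At 11:58: (11) x 30 + 58 x 0.5 = 330 + 29 = 359 degrees

Final answer: 359 degrees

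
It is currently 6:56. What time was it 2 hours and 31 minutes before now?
Starting time: 6:56 = 416 total minutes past 12:00
Subtracting: 2 hours and 31 minutes = 151 minutes
416 - 151 = 265 minutes
= 4 hours and 25 minutes past 12:00 = 4:25

Final answer: 4:25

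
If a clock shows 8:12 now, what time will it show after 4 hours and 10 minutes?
Starting time: 8:12
Adding 10 minutes to 12 minutes: 12 + 10 = 22 minutes
Adding 4 hours: 8 + 4 = 12
Final time: 12:22

Final answer: 12:22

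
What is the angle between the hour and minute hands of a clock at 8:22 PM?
Hour hand position: 8 x 30 + 22 x 0.5 = 251 degrees
Minute hand position: 22 x 6 = 132 degrees
Difference: |251 - 132| = 119 degrees
The angle between the hands is 119 degrees

Final answer: 119 degrees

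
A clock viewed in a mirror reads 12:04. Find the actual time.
Reflection across the vertical (12-6) axis maps a hand at angle A degrees to (360 - A) degrees, which sends a reading of T minutes past 12:00 to (720 - T) minutes past 12:00.
Mirror reads 12:04 = 4 minutes past 12:00.
Actual time: (720 - 4) mod 720 = 716 minutes = 11:56.

Final answer: 11:56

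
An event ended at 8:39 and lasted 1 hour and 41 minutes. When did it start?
Starting time: 8:39 = 519 total minutes past 12:00
Subtracting: 1 hour and 41 minutes = 101 minutes
519 - 101 = 418 minutes
= 6 hours and 58 minutes past 12:00 = 6:58

Final answer: 6:58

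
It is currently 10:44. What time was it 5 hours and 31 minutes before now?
Starting time: 10:44 = 644 total minutes past 12:00
Subtracting: 5 hours and 31 minutes = 331 minutes
644 - 331 = 313 minutes
= 5 hours and 13 minutes past 12:00 = 5:13

Final answer: 5:13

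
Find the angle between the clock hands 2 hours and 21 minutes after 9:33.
First find the time 2 hours and 21 minutes after 9:33.
Total minutes: 9 x 60 + 33 + 2 x 60 + 21 = 714.
714 mod 720 = 714 minutes = 11:54.
Now compute the angle at 11:54:
Hour hand: 11 x 30 + 54 x 0.5 = 357 degrees
Minute hand: 54 x 6 = 324 degrees
Difference: |357 - 324| = 33 degrees
The angle is 33 degrees

Final answer: 33 degrees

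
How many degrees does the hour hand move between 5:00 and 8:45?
The hour hand moves 0.5 degrees per minute.
Time elapsed: 8:45 - 5:00 = 225 minutes
Angular displacement: 225 x 0.5 = 112.5 degrees

Final answer: 112.5 degrees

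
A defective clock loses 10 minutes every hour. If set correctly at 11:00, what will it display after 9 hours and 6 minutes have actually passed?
For every 60 true minutes, the faulty clock advances 60 - 10 = 50 minutes.
True elapsed: 9 hours and 6 minutes = 546 minutes.
Faulty clock advances: 546 x 50/60 = 455 minutes (drift: 91 minutes behind).
Shown time: 11:00 + 455 minutes = 6:35.

Final answer: 6:35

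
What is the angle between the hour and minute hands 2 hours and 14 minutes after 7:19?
First find the time 2 hours and 14 minutes after 7:19.
Total minutes: 7 x 60 + 19 + 2 x 60 + 14 = 573.
573 mod 720 = 573 minutes = 9:33.
Now compute the angle at 9:33:
Hour hand: 9 x 30 + 33 x 0.5 = 286.5 degrees
Minute hand: 33 x 6 = 198 degrees
Difference: |286.5 - 198| = 88.5 degrees
The angle is 88.5 degrees

Final answer: 88.5 degrees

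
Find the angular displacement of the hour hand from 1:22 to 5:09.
The hour hand moves 0.5 degrees per minute.
Time elapsed: 5:09 - 1:22 = 227 minutes
Angular displacement: 227 x 0.5 = 113.5 degrees

Final answer: 113.5 degrees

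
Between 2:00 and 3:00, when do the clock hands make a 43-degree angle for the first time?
At t minutes past 2:00, the hour hand is at 30 x 2 + 0.5t degrees and the minute hand is at 6t degrees.
The smaller angle between them is 43 degrees when |30H - 5.5t| = 43 or |30H - 5.5t| = 317.
With H = 2, solve 30 x 2 - 5.5t = +/- target for each target:
  t = (30 x 2 - 43) / 5.5 = 3.09
  t = (30 x 2 + 43) / 5.5 = 18.73
  t = (30 x 2 - 317) / 5.5 = -46.73 (outside (0, 60))
  t = (30 x 2 + 317) / 5.5 = 68.55 (outside (0, 60))
Valid solutions in (0, 60): {3.09, 18.73} minutes.
The first occurrence is t = 3.09 minutes.
The hands form a 43-degree angle at 3.09 minutes past 2:00.

Final answer: 3.09 minutes past 2:00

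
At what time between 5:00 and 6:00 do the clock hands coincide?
The minute hand gains 5.5 degrees per minute on the hour hand.
At 5:00, the hour hand is at 150 degrees and the minute hand is at 0 degrees.
The gap is 150 degrees. Time to close: 150/5.5 = 60 x 5/11 = 27.27 minutes.
The hands overlap at 27.27 minutes past 5:00.

Final answer: 27.27 minutes past 5:00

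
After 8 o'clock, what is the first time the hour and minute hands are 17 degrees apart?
At t minutes past 8:00, the hour hand is at 30 x 8 + 0.5t degrees and the minute hand is at 6t degrees.
The smaller angle between them is 17 degrees when |30H - 5.5t| = 17 or |30H - 5.5t| = 343.
With H = 8, solve 30 x 8 - 5.5t = +/- target for each target:
  t = (30 x 8 - 17) / 5.5 = 40.55
  t = (30 x 8 + 17) / 5.5 = 46.73
  t = (30 x 8 - 343) / 5.5 = -18.73 (outside (0, 60))
  t = (30 x 8 + 343) / 5.5 = 106 (outside (0, 60))
Valid solutions in (0, 60): {40.55, 46.73} minutes.
The first occurrence is t = 40.55 minutes.
The hands form a 17-degree angle at 40.55 minutes past 8:00.

Final answer: 40.55 minutes past 8:00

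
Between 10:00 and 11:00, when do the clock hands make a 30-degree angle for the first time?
At t minutes past 10:00, the hour hand is at 30 x 10 + 0.5t degrees and the minute hand is at 6t degrees.
The smaller angle between them is 30 degrees when |30H - 5.5t| = 30 or |30H - 5.5t| = 330.
With H = 10, solve 30 x 10 - 5.5t = +/- target for each target:
  t = (30 x 10 - 30) / 5.5 = 49.09
  t = (30 x 10 + 30) / 5.5 = 60 (outside (0, 60))
  t = (30 x 10 - 330) / 5.5 = -5.45 (outside (0, 60))
  t = (30 x 10 + 330) / 5.5 = 114.55 (outside (0, 60))
Valid solutions in (0, 60): {49.09} minutes.
The first occurrence is t = 49.09 minutes.
The hands form a 30-degree angle at 49.09 minutes past 10:00.

Final answer: 49.09 minutes past 10:00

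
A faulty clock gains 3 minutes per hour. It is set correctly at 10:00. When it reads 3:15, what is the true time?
For every 60 true minutes, the faulty clock advances 63 minutes, so 1 faulty-clock minute corresponds to 60/63 true minutes.
From 10:00 to 3:15 on the faulty dial is 315 minutes.
True elapsed: 315 x 60/63 = 300 minutes = 5 hours.
True time: 10:00 + 5 hours = 3:00.

Final answer: 3:00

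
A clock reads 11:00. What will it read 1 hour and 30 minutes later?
Starting time: 11:00
Adding 30 minutes to 0 minutes: 0 + 30 = 30 minutes
Adding 1 hour: 11 + 1 = 12
Final time: 12:30

Final answer: 12:30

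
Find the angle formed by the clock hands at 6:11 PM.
Hour hand position: 6 x 30 + 11 x 0.5 = 185.5 degrees
Minute hand position: 11 x 6 = 66 degrees
Difference: |185.5 - 66| = 119.5 degrees
The angle between the hands is 119.5 degrees

Final answer: 119.5 degrees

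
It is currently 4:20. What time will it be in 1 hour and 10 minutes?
Starting time: 4:20
Adding 10 minutes to 20 minutes: 20 + 10 = 30 minutes
Adding 1 hour: 4 + 1 = 5
Final time: 5:30

Final answer: 5:30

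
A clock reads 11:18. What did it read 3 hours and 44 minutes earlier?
Starting time: 11:18 = 678 total minutes past 12:00
Subtracting: 3 hours and 44 minutes = 224 minutes
678 - 224 = 454 minutes
= 7 hours and 34 minutes past 12:00 = 7:34

Final answer: 7:34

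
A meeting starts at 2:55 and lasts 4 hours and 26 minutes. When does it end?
Starting time: 2:55
Adding 26 minutes to 55 minutes: 55 + 26 = 81 minutes = 1 hour and 21 minutes
Adding 4 hours: 2 + 4 + 1 (carry) = 7
Final time: 7:21

Final answer: 7:21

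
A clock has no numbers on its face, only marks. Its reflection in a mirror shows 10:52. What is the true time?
Reflection across the vertical (12-6) axis maps a hand at angle A degrees to (360 - A) degrees, which sends a reading of T minutes past 12:00 to (720 - T) minutes past 12:00.
Mirror reads 10:52 = 652 minutes past 12:00.
Actual time: (720 - 652) mod 720 = 68 minutes = 1:08.

Final answer: 1:08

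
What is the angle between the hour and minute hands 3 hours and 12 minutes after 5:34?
First find the time 3 hours and 12 minutes after 5:34.
Total minutes: 5 x 60 + 34 + 3 x 60 + 12 = 526.
526 mod 720 = 526 minutes = 8:46.
Now compute the angle at 8:46:
Hour hand: 8 x 30 + 46 x 0.5 = 263 degrees
Minute hand: 46 x 6 = 276 degrees
Difference: |263 - 276| = 13 degrees
The angle is 13 degrees

Final answer: 13 degrees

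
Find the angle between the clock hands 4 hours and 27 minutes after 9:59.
First find the time 4 hours and 27 minutes after 9:59.
Total minutes: 9 x 60 + 59 + 4 x 60 + 27 = 866.
866 mod 720 = 146 minutes = 2:26.
Now compute the angle at 2:26:
Hour hand: 2 x 30 + 26 x 0.5 = 73 degrees
Minute hand: 26 x 6 = 156 degrees
Difference: |73 - 156| = 83 degrees
The angle is 83 degrees

Final answer: 83 degrees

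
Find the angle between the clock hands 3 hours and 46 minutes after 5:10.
First find the time 3 hours and 46 minutes after 5:10.
Total minutes: 5 x 60 + 10 + 3 x 60 + 46 = 536.
536 mod 720 = 536 minutes = 8:56.
Now compute the angle at 8:56:
Hour hand: 8 x 30 + 56 x 0.5 = 268 degrees
Minute hand: 56 x 6 = 336 degrees
Difference: |268 - 336| = 68 degrees
The angle is 68 degrees

Final answer: 68 degrees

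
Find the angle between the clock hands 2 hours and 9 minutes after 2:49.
First find the time 2 hours and 9 minutes after 2:49.
Total minutes: 2 x 60 + 49 + 2 x 60 + 9 = 298.
298 mod 720 = 298 minutes = 4:58.
Now compute the angle at 4:58:
Hour hand: 4 x 30 + 58 x 0.5 = 149 degrees
Minute hand: 58 x 6 = 348 degrees
Difference: |149 - 348| = 199 degrees
Smaller angle: 360 - 199 = 161 degrees

Final answer: 161 degrees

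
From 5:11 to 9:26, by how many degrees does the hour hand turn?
The hour hand moves 0.5 degrees per minute.
Time elapsed: 9:26 - 5:11 = 255 minutes
Angular displacement: 255 x 0.5 = 127.5 degrees

Final answer: 127.5 degrees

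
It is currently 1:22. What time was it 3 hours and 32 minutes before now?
Starting time: 1:22 = 82 total minutes past 12:00
Subtracting: 3 hours and 32 minutes = 212 minutes
82 - 212 = -130 (negative, add 12 hours = 720) = 590 minutes
= 9 hours and 50 minutes past 12:00 = 9:50

Final answer: 9:50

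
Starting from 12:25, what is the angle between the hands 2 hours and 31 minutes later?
First find the time 2 hours and 31 minutes after 12:25.
Total minutes: 12 x 60 + 25 + 2 x 60 + 31 = 896.
896 mod 720 = 176 minutes = 2:56.
Now compute the angle at 2:56:
Hour hand: 2 x 30 + 56 x 0.5 = 88 degrees
Minute hand: 56 x 6 = 336 degrees
Difference: |88 - 336| = 248 degrees
Smaller angle: 360 - 248 = 112 degrees

Final answer: 112 degrees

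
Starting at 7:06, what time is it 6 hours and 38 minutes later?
Starting time: 7:06
Adding 38 minutes to 6 minutes: 6 + 38 = 44 minutes
Adding 6 hours: 7 + 6 = 13 - 12 = 1
Final time: 1:44

Final answer: 1:44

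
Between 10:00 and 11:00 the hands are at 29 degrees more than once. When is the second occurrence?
At t minutes past 10:00, the hour hand is at 30 x 10 + 0.5t degrees and the minute hand is at 6t degrees.
The smaller angle between them is 29 degrees when |30H - 5.5t| = 29 or |30H - 5.5t| = 331.
With H = 10, solve 30 x 10 - 5.5t = +/- target for each target:
  t = (30 x 10 - 29) / 5.5 = 49.27
  t = (30 x 10 + 29) / 5.5 = 59.82
  t = (30 x 10 - 331) / 5.5 = -5.64 (outside (0, 60))
  t = (30 x 10 + 331) / 5.5 = 114.73 (outside (0, 60))
Valid solutions in (0, 60): {49.27, 59.82} minutes.
The second occurrence is t = 59.82 minutes.
The hands form a 29-degree angle at 59.82 minutes past 10:00.

Final answer: 59.82 minutes past 10:00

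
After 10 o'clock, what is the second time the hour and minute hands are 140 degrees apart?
At t minutes past 10:00, the hour hand is at 30 x 10 + 0.5t degrees and the minute hand is at 6t degrees.
The smaller angle between them is 140 degrees when |30H - 5.5t| = 140 or |30H - 5.5t| = 220.
With H = 10, solve 30 x 10 - 5.5t = +/- target for each target:
  t = (30 x 10 - 140) / 5.5 = 29.09
  t = (30 x 10 + 140) / 5.5 = 80 (outside (0, 60))
  t = (30 x 10 - 220) / 5.5 = 14.55
  t = (30 x 10 + 220) / 5.5 = 94.55 (outside (0, 60))
Valid solutions in (0, 60): {14.55, 29.09} minutes.
The second occurrence is t = 29.09 minutes.
The hands form a 140-degree angle at 29.09 minutes past 10:00.

Final answer: 29.09 minutes past 10:00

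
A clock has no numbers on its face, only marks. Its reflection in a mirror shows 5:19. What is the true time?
Reflection across the vertical (12-6) axis maps a hand at angle A degrees to (360 - A) degrees, which sends a reading of T minutes past 12:00 to (720 - T) minutes past 12:00.
Mirror reads 5:19 = 319 minutes past 12:00.
Actual time: (720 - 319) mod 720 = 401 minutes = 6:41.

Final answer: 6:41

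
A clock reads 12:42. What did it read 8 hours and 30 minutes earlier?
Starting time: 12:42 = 42 total minutes past 12:00
Subtracting: 8 hours and 30 minutes = 510 minutes
42 - 510 = -468 (negative, add 12 hours = 720) = 252 minutes
= 4 hours and 12 minutes past 12:00 = 4:12

Final answer: 4:12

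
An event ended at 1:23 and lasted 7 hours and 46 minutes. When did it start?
Starting time: 1:23 = 83 total minutes past 12:00
Subtracting: 7 hours and 46 minutes = 466 minutes
83 - 466 = -383 (negative, add 12 hours = 720) = 337 minutes
= 5 hours and 37 minutes past 12:00 = 5:37

Final answer: 5:37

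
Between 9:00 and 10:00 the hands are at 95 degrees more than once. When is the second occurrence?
At t minutes past 9:00, the hour hand is at 30 x 9 + 0.5t degrees and the minute hand is at 6t degrees.
The smaller angle between them is 95 degrees when |30H - 5.5t| = 95 or |30H - 5.5t| = 265.
With H = 9, solve 30 x 9 - 5.5t = +/- target for each target:
  t = (30 x 9 - 95) / 5.5 = 31.82
  t = (30 x 9 + 95) / 5.5 = 66.36 (outside (0, 60))
  t = (30 x 9 - 265) / 5.5 = 0.91
  t = (30 x 9 + 265) / 5.5 = 97.27 (outside (0, 60))
Valid solutions in (0, 60): {0.91, 31.82} minutes.
The second occurrence is t = 31.82 minutes.
The hands form a 95-degree angle at 31.82 minutes past 9:00.

Final answer: 31.82 minutes past 9:00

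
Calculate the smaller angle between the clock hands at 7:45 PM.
Hour hand position: 7 x 30 + 45 x 0.5 = 232.5 degrees
Minute hand position: 45 x 6 = 270 degrees
Difference: |232.5 - 270| = 37.5 degrees
The angle between the hands is 37.5 degrees

Final answer: 37.5 degrees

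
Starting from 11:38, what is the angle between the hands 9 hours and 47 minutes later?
First find the time 9 hours and 47 minutes after 11:38.
Total minutes: 11 x 60 + 38 + 9 x 60 + 47 = 1285.
1285 mod 720 = 565 minutes = 9:25.
Now compute the angle at 9:25:
Hour hand: 9 x 30 + 25 x 0.5 = 282.5 degrees
Minute hand: 25 x 6 = 150 degrees
Difference: |282.5 - 150| = 132.5 degrees
The angle is 132.5 degrees

Final answer: 132.5 degrees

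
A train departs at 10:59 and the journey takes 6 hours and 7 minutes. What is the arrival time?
Starting time: 10:59
Adding 7 minutes to 59 minutes: 59 + 7 = 66 minutes = 1 hour and 6 minutes
Adding 6 hours: 10 + 6 + 1 (carry) = 17 - 12 = 5
Final time: 5:06

Final answer: 5:06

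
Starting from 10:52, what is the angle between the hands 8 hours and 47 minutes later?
First find the time 8 hours and 47 minutes after 10:52.
Total minutes: 10 x 60 + 52 + 8 x 60 + 47 = 1179.
1179 mod 720 = 459 minutes = 7:39.
Now compute the angle at 7:39:
Hour hand: 7 x 30 + 39 x 0.5 = 229.5 degrees
Minute hand: 39 x 6 = 234 degrees
Difference: |229.5 - 234| = 4.5 degrees
The angle is 4.5 degrees

Final answer: 4.5 degrees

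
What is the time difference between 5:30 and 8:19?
From 5:30 to 8:19:
(8 x 60 + 19) - (5 x 60 + 30) = 499 - 330 = 169 minutes
= 2 hours and 49 minutes

Final answer: 2 hours and 49 minutes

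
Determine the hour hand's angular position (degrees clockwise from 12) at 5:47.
The hour hand moves 30 degrees per hour and 0.5 degrees per minute.
At 5:47: (5) x 30 + 47 x 0.5 = 150 + 23.5 = 173.5 degrees

Final answer: 173.5 degrees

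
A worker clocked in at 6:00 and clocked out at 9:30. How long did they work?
From 6:00 to 9:30:
(9 x 60 + 30) - (6 x 60 + 0) = 570 - 360 = 210 minutes
= 3 hours and 30 minutes

Final answer: 3 hours and 30 minutes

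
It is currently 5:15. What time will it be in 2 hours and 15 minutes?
Starting time: 5:15
Adding 15 minutes to 15 minutes: 15 + 15 = 30 minutes
Adding 2 hours: 5 + 2 = 7
Final time: 7:30

Final answer: 7:30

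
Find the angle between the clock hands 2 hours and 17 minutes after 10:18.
First find the time 2 hours and 17 minutes after 10:18.
Total minutes: 10 x 60 + 18 + 2 x 60 + 17 = 755.
755 mod 720 = 35 minutes = 12:35.
Now compute the angle at 12:35:
Hour hand: 0 x 30 + 35 x 0.5 = 17.5 degrees
Minute hand: 35 x 6 = 210 degrees
Difference: |17.5 - 210| = 192.5 degrees
Smaller angle: 360 - 192.5 = 167.5 degrees

Final answer: 167.5 degrees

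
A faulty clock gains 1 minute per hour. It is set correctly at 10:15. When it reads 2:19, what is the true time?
For every 60 true minutes, the faulty clock advances 61 minutes, so 1 faulty-clock minute corresponds to 60/61 true minutes.
From 10:15 to 2:19 on the faulty dial is 244 minutes.
True elapsed: 244 x 60/61 = 240 minutes = 4 hours.
True time: 10:15 + 4 hours = 2:15.

Final answer: 2:15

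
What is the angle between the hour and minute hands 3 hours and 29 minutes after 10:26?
First find the time 3 hours and 29 minutes after 10:26.
Total minutes: 10 x 60 + 26 + 3 x 60 + 29 = 835.
835 mod 720 = 115 minutes = 1:55.
Now compute the angle at 1:55:
Hour hand: 1 x 30 + 55 x 0.5 = 57.5 degrees
Minute hand: 55 x 6 = 330 degrees
Difference: |57.5 - 330| = 272.5 degrees
Smaller angle: 360 - 272.5 = 87.5 degrees

Final answer: 87.5 degrees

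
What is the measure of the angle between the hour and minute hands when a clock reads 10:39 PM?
Hour hand position: 10 x 30 + 39 x 0.5 = 319.5 degrees
Minute hand position: 39 x 6 = 234 degrees
Difference: |319.5 - 234| = 85.5 degrees
The angle between the hands is 85.5 degrees

Final answer: 85.5 degrees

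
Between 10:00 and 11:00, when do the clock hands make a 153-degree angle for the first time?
At t minutes past 10:00, the hour hand is at 30 x 10 + 0.5t degrees and the minute hand is at 6t degrees.
The smaller angle between them is 153 degrees when |30H - 5.5t| = 153 or |30H - 5.5t| = 207.
With H = 10, solve 30 x 10 - 5.5t = +/- target for each target:
  t = (30 x 10 - 153) / 5.5 = 26.73
  t = (30 x 10 + 153) / 5.5 = 82.36 (outside (0, 60))
  t = (30 x 10 - 207) / 5.5 = 16.91
  t = (30 x 10 + 207) / 5.5 = 92.18 (outside (0, 60))
Valid solutions in (0, 60): {16.91, 26.73} minutes.
The first occurrence is t = 16.91 minutes.
The hands form a 153-degree angle at 16.91 minutes past 10:00.

Final answer: 16.91 minutes past 10:00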